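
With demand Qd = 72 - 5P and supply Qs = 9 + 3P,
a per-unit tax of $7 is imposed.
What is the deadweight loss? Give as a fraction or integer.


Pre-tax equilibrium quantity: Q* = 261/8
Post-tax equilibrium quantity: Q_tax = 39/2
Reduction in quantity: Q* - Q_tax = 105/8
DWL = (1/2) * tax * (Q* - Q_tax)
DWL = (1/2) * 7 * 105/8 = 735/16

735/16


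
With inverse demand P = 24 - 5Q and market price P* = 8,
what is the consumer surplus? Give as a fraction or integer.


Maximum willingness to pay (at Q=0): P_max = 24
Quantity demanded at P* = 8:
Q* = (24 - 8)/5 = 16/5
CS = (1/2) * Q* * (P_max - P*)
CS = (1/2) * 16/5 * (24 - 8)
CS = (1/2) * 16/5 * 16 = 128/5

128/5


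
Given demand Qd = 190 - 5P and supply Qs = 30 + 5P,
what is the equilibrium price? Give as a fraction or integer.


At equilibrium, Qd = Qs.
190 - 5P = 30 + 5P
190 - 30 = 5P + 5P
160 = 10P
P* = 160/10 = 16

16


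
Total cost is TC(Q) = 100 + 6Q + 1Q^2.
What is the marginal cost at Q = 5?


MC = dTC/dQ = 6 + 2*1*Q
At Q = 5:
MC = 6 + 2*5
MC = 6 + 10 = 16

16


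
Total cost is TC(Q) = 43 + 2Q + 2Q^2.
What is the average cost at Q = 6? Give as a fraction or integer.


TC(6) = 43 + 2*6 + 2*6^2
TC(6) = 43 + 12 + 72 = 127
AC = TC/Q = 127/6 = 127/6

127/6


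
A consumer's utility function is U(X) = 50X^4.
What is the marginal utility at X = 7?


MU = dU/dX = 50*4*X^(4-1)
MU = 200*X^3
At X = 7:
MU = 200 * 7^3
MU = 200 * 343 = 68600

68600


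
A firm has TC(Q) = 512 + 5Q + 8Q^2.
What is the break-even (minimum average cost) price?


AC(Q) = 512/Q + 5 + 8Q
To minimize: dAC/dQ = -512/Q^2 + 8 = 0
Q^2 = 512/8 = 64
Q* = 8
Min AC = 512/8 + 5 + 8*8
Min AC = 64 + 5 + 64 = 133

133


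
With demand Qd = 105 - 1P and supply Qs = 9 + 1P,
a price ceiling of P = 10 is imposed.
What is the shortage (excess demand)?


At P = 10:
Qd = 105 - 1*10 = 95
Qs = 9 + 1*10 = 19
Shortage = Qd - Qs = 95 - 19 = 76

76


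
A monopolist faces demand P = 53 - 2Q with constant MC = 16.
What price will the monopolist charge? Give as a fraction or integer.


MR = 53 - 4Q
Set MR = MC: 53 - 4Q = 16
Q* = 37/4
Substitute into demand:
P* = 53 - 2*37/4 = 69/2

69/2


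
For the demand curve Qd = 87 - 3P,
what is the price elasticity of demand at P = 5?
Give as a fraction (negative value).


dQ/dP = -3
At P = 5: Q = 87 - 3*5 = 72
E = (dQ/dP)(P/Q) = (-3)(5/72) = -5/24

-5/24


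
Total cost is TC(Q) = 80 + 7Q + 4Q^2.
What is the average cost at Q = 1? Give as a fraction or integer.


TC(1) = 80 + 7*1 + 4*1^2
TC(1) = 80 + 7 + 4 = 91
AC = TC/Q = 91/1 = 91

91


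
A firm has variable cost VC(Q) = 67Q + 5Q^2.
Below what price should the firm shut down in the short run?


AVC(Q) = VC(Q)/Q = 67 + 5Q
AVC is increasing in Q, so minimum AVC is at Q -> 0+.
Min AVC = 67
The firm should shut down if P < 67.

67


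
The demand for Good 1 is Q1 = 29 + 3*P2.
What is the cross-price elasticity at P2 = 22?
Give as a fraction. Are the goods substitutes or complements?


dQ1/dP2 = 3
At P2 = 22: Q1 = 29 + 3*22 = 95
Exy = (dQ1/dP2)(P2/Q1) = 3 * 22 / 95 = 66/95
Since Exy > 0, the goods are substitutes.

66/95 (substitutes)


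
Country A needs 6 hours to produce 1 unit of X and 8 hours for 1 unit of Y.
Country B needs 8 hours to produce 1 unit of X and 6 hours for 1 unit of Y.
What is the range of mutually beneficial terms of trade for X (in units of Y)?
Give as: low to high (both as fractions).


Opportunity cost of X for Country A = hours_X / hours_Y = 6/8 = 3/4 units of Y
Opportunity cost of X for Country B = hours_X / hours_Y = 8/6 = 4/3 units of Y
Terms of trade must be between the two opportunity costs.
Range: 3/4 to 4/3

3/4 to 4/3


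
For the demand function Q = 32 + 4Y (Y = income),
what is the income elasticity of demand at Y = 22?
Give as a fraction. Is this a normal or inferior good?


dQ/dY = 4
At Y = 22: Q = 32 + 4*22 = 120
Ey = (dQ/dY)(Y/Q) = 4 * 22 / 120 = 11/15
Since Ey > 0, this is a normal good.

11/15 (normal good)


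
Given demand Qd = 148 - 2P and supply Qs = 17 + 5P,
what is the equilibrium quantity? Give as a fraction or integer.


First find equilibrium price:
148 - 2P = 17 + 5P
P* = 131/7 = 131/7
Then substitute into demand:
Q* = 148 - 2 * 131/7 = 774/7

774/7


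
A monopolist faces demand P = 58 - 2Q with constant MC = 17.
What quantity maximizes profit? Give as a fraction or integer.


TR = P*Q = (58 - 2Q)Q = 58Q - 2Q^2
MR = dTR/dQ = 58 - 4Q
Set MR = MC:
58 - 4Q = 17
41 = 4Q
Q* = 41/4 = 41/4

41/4


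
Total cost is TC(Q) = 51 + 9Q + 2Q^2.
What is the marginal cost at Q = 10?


MC = dTC/dQ = 9 + 2*2*Q
At Q = 10:
MC = 9 + 4*10
MC = 9 + 40 = 49

49


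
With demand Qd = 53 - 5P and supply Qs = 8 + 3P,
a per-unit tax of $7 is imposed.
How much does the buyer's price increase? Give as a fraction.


With a per-unit tax, the buyer's price increase depends on relative slopes.
Supply slope: d = 3, Demand slope: b = 5
Buyer's price increase = d * tax / (b + d)
= 3 * 7 / (5 + 3)
= 21 / 8 = 21/8

21/8


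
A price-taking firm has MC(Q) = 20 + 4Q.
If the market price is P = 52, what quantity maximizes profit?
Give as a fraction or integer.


In perfect competition, profit is maximized where P = MC.
52 = 20 + 4Q
32 = 4Q
Q* = 32/4 = 8

8


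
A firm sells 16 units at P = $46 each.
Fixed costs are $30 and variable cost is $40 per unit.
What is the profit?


Total Revenue = P * Q = 46 * 16 = $736
Total Cost = FC + VC*Q = 30 + 40*16 = $670
Profit = TR - TC = 736 - 670 = $66

$66


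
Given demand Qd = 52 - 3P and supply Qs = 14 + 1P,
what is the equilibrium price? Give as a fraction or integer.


At equilibrium, Qd = Qs.
52 - 3P = 14 + 1P
52 - 14 = 3P + 1P
38 = 4P
P* = 38/4 = 19/2

19/2


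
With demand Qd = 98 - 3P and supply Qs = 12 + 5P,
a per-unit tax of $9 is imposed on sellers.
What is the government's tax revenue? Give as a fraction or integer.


With tax on sellers, new supply: Qs' = 12 + 5(P - 9)
= 5P - 33
New equilibrium quantity:
Q_new = 391/8
Tax revenue = tax * Q_new = 9 * 391/8 = 3519/8

3519/8


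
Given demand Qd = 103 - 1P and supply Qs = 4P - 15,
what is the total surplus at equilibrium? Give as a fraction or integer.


Find equilibrium: 103 - 1P = 4P - 15
103 + 15 = 5P
P* = 118/5 = 118/5
Q* = 4*118/5 - 15 = 397/5
Inverse demand: P = 103 - Q/1, so P_max = 103
Inverse supply: P = 15/4 + Q/4, so P_min = 15/4
CS = (1/2) * 397/5 * (103 - 118/5) = 157609/50
PS = (1/2) * 397/5 * (118/5 - 15/4) = 157609/200
TS = CS + PS = 157609/50 + 157609/200 = 157609/40

157609/40


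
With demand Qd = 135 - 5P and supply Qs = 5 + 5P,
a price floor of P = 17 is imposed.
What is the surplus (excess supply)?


At P = 17:
Qd = 135 - 5*17 = 50
Qs = 5 + 5*17 = 90
Surplus = Qs - Qd = 90 - 50 = 40

40


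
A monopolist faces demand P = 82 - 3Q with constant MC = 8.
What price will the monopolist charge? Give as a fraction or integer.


MR = 82 - 6Q
Set MR = MC: 82 - 6Q = 8
Q* = 37/3
Substitute into demand:
P* = 82 - 3*37/3 = 45

45


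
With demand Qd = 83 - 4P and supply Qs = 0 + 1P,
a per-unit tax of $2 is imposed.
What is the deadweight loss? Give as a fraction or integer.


Pre-tax equilibrium quantity: Q* = 83/5
Post-tax equilibrium quantity: Q_tax = 15
Reduction in quantity: Q* - Q_tax = 8/5
DWL = (1/2) * tax * (Q* - Q_tax)
DWL = (1/2) * 2 * 8/5 = 8/5

8/5


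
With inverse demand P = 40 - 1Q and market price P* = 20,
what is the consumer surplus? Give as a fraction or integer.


Maximum willingness to pay (at Q=0): P_max = 40
Quantity demanded at P* = 20:
Q* = (40 - 20)/1 = 20
CS = (1/2) * Q* * (P_max - P*)
CS = (1/2) * 20 * (40 - 20)
CS = (1/2) * 20 * 20 = 200

200


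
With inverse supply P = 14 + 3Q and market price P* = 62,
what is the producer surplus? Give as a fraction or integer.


Minimum supply price (at Q=0): P_min = 14
Quantity supplied at P* = 62:
Q* = (62 - 14)/3 = 16
PS = (1/2) * Q* * (P* - P_min)
PS = (1/2) * 16 * (62 - 14)
PS = (1/2) * 16 * 48 = 384

384


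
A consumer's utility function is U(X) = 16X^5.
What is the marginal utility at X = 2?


MU = dU/dX = 16*5*X^(5-1)
MU = 80*X^4
At X = 2:
MU = 80 * 2^4
MU = 80 * 16 = 1280

1280


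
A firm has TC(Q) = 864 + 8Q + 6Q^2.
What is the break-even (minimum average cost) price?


AC(Q) = 864/Q + 8 + 6Q
To minimize: dAC/dQ = -864/Q^2 + 6 = 0
Q^2 = 864/6 = 144
Q* = 12
Min AC = 864/12 + 8 + 6*12
Min AC = 72 + 8 + 72 = 152

152


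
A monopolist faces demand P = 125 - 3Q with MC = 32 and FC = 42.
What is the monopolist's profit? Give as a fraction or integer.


MR = MC: 125 - 6Q = 32
Q* = 31/2
P* = 125 - 3*31/2 = 157/2
Profit = (P* - MC)*Q* - FC
= (157/2 - 32)*31/2 - 42
= 93/2*31/2 - 42
= 2883/4 - 42 = 2715/4

2715/4


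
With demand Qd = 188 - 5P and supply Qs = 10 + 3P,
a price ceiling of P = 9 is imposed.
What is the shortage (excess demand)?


At P = 9:
Qd = 188 - 5*9 = 143
Qs = 10 + 3*9 = 37
Shortage = Qd - Qs = 143 - 37 = 106

106


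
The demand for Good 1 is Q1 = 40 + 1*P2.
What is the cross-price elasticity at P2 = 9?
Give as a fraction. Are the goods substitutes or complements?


dQ1/dP2 = 1
At P2 = 9: Q1 = 40 + 1*9 = 49
Exy = (dQ1/dP2)(P2/Q1) = 1 * 9 / 49 = 9/49
Since Exy > 0, the goods are substitutes.

9/49 (substitutes)


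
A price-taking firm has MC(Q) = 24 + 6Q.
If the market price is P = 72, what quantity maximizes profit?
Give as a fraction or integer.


In perfect competition, profit is maximized where P = MC.
72 = 24 + 6Q
48 = 6Q
Q* = 48/6 = 8

8


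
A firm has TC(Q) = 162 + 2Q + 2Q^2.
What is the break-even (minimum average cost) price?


AC(Q) = 162/Q + 2 + 2Q
To minimize: dAC/dQ = -162/Q^2 + 2 = 0
Q^2 = 162/2 = 81
Q* = 9
Min AC = 162/9 + 2 + 2*9
Min AC = 18 + 2 + 18 = 38

38


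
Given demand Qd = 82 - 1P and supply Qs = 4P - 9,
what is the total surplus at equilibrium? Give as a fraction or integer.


Find equilibrium: 82 - 1P = 4P - 9
82 + 9 = 5P
P* = 91/5 = 91/5
Q* = 4*91/5 - 9 = 319/5
Inverse demand: P = 82 - Q/1, so P_max = 82
Inverse supply: P = 9/4 + Q/4, so P_min = 9/4
CS = (1/2) * 319/5 * (82 - 91/5) = 101761/50
PS = (1/2) * 319/5 * (91/5 - 9/4) = 101761/200
TS = CS + PS = 101761/50 + 101761/200 = 101761/40

101761/40


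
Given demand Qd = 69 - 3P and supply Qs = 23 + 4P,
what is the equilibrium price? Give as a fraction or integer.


At equilibrium, Qd = Qs.
69 - 3P = 23 + 4P
69 - 23 = 3P + 4P
46 = 7P
P* = 46/7 = 46/7

46/7


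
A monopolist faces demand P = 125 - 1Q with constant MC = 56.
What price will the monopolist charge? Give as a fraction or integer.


MR = 125 - 2Q
Set MR = MC: 125 - 2Q = 56
Q* = 69/2
Substitute into demand:
P* = 125 - 1*69/2 = 181/2

181/2


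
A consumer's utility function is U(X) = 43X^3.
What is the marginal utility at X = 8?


MU = dU/dX = 43*3*X^(3-1)
MU = 129*X^2
At X = 8:
MU = 129 * 8^2
MU = 129 * 64 = 8256

8256


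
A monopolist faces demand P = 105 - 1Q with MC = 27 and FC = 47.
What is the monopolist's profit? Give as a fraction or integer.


MR = MC: 105 - 2Q = 27
Q* = 39
P* = 105 - 1*39 = 66
Profit = (P* - MC)*Q* - FC
= (66 - 27)*39 - 47
= 39*39 - 47
= 1521 - 47 = 1474

1474


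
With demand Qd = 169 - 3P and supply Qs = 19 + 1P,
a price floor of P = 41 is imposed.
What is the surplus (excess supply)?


At P = 41:
Qd = 169 - 3*41 = 46
Qs = 19 + 1*41 = 60
Surplus = Qs - Qd = 60 - 46 = 14

14


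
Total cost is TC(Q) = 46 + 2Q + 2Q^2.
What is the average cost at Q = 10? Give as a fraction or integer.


TC(10) = 46 + 2*10 + 2*10^2
TC(10) = 46 + 20 + 200 = 266
AC = TC/Q = 266/10 = 133/5

133/5


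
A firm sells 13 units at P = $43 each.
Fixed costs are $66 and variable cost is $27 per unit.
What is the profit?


Total Revenue = P * Q = 43 * 13 = $559
Total Cost = FC + VC*Q = 66 + 27*13 = $417
Profit = TR - TC = 559 - 417 = $142

$142


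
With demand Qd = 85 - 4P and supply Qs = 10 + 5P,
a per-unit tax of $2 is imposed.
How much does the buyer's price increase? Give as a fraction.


With a per-unit tax, the buyer's price increase depends on relative slopes.
Supply slope: d = 5, Demand slope: b = 4
Buyer's price increase = d * tax / (b + d)
= 5 * 2 / (4 + 5)
= 10 / 9 = 10/9

10/9


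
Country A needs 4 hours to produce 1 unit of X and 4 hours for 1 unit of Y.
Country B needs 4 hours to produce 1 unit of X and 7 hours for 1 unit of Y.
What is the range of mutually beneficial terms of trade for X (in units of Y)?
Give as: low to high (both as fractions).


Opportunity cost of X for Country A = hours_X / hours_Y = 4/4 = 1 units of Y
Opportunity cost of X for Country B = hours_X / hours_Y = 4/7 = 4/7 units of Y
Terms of trade must be between the two opportunity costs.
Range: 4/7 to 1

4/7 to 1


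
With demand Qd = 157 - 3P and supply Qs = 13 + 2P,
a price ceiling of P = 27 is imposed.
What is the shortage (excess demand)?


At P = 27:
Qd = 157 - 3*27 = 76
Qs = 13 + 2*27 = 67
Shortage = Qd - Qs = 76 - 67 = 9

9


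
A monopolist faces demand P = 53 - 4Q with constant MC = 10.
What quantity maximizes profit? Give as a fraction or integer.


TR = P*Q = (53 - 4Q)Q = 53Q - 4Q^2
MR = dTR/dQ = 53 - 8Q
Set MR = MC:
53 - 8Q = 10
43 = 8Q
Q* = 43/8 = 43/8

43/8


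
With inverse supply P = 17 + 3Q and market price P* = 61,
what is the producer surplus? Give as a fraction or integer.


Minimum supply price (at Q=0): P_min = 17
Quantity supplied at P* = 61:
Q* = (61 - 17)/3 = 44/3
PS = (1/2) * Q* * (P* - P_min)
PS = (1/2) * 44/3 * (61 - 17)
PS = (1/2) * 44/3 * 44 = 968/3

968/3


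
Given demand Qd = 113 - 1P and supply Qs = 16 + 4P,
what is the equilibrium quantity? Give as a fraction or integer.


First find equilibrium price:
113 - 1P = 16 + 4P
P* = 97/5 = 97/5
Then substitute into demand:
Q* = 113 - 1 * 97/5 = 468/5

468/5


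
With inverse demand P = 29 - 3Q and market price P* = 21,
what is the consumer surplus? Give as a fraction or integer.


Maximum willingness to pay (at Q=0): P_max = 29
Quantity demanded at P* = 21:
Q* = (29 - 21)/3 = 8/3
CS = (1/2) * Q* * (P_max - P*)
CS = (1/2) * 8/3 * (29 - 21)
CS = (1/2) * 8/3 * 8 = 32/3

32/3


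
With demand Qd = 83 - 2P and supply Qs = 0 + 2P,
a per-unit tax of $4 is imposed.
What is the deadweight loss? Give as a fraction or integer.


Pre-tax equilibrium quantity: Q* = 83/2
Post-tax equilibrium quantity: Q_tax = 75/2
Reduction in quantity: Q* - Q_tax = 4
DWL = (1/2) * tax * (Q* - Q_tax)
DWL = (1/2) * 4 * 4 = 8

8


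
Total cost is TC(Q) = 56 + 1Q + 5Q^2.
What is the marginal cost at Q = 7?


MC = dTC/dQ = 1 + 2*5*Q
At Q = 7:
MC = 1 + 10*7
MC = 1 + 70 = 71

71


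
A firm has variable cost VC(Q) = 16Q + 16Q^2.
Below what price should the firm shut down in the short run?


AVC(Q) = VC(Q)/Q = 16 + 16Q
AVC is increasing in Q, so minimum AVC is at Q -> 0+.
Min AVC = 16
The firm should shut down if P < 16.

16


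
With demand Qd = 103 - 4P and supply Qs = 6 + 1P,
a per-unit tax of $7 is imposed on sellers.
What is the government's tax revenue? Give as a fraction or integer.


With tax on sellers, new supply: Qs' = 6 + 1(P - 7)
= 1P - 1
New equilibrium quantity:
Q_new = 99/5
Tax revenue = tax * Q_new = 7 * 99/5 = 693/5

693/5


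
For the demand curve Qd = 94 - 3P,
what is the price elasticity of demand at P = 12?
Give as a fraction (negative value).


dQ/dP = -3
At P = 12: Q = 94 - 3*12 = 58
E = (dQ/dP)(P/Q) = (-3)(12/58) = -18/29

-18/29


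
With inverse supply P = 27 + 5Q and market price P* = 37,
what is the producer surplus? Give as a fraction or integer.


Minimum supply price (at Q=0): P_min = 27
Quantity supplied at P* = 37:
Q* = (37 - 27)/5 = 2
PS = (1/2) * Q* * (P* - P_min)
PS = (1/2) * 2 * (37 - 27)
PS = (1/2) * 2 * 10 = 10

10


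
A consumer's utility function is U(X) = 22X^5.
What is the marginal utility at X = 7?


MU = dU/dX = 22*5*X^(5-1)
MU = 110*X^4
At X = 7:
MU = 110 * 7^4
MU = 110 * 2401 = 264110

264110


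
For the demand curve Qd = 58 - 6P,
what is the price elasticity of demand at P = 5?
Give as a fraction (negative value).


dQ/dP = -6
At P = 5: Q = 58 - 6*5 = 28
E = (dQ/dP)(P/Q) = (-6)(5/28) = -15/14

-15/14


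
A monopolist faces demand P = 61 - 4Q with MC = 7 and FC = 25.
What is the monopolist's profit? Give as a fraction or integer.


MR = MC: 61 - 8Q = 7
Q* = 27/4
P* = 61 - 4*27/4 = 34
Profit = (P* - MC)*Q* - FC
= (34 - 7)*27/4 - 25
= 27*27/4 - 25
= 729/4 - 25 = 629/4

629/4


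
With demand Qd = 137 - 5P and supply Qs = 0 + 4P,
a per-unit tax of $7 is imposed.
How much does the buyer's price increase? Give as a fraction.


With a per-unit tax, the buyer's price increase depends on relative slopes.
Supply slope: d = 4, Demand slope: b = 5
Buyer's price increase = d * tax / (b + d)
= 4 * 7 / (5 + 4)
= 28 / 9 = 28/9

28/9


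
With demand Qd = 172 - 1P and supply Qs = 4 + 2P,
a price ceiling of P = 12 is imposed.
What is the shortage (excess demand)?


At P = 12:
Qd = 172 - 1*12 = 160
Qs = 4 + 2*12 = 28
Shortage = Qd - Qs = 160 - 28 = 132

132


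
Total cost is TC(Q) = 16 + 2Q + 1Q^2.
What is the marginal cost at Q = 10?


MC = dTC/dQ = 2 + 2*1*Q
At Q = 10:
MC = 2 + 2*10
MC = 2 + 20 = 22

22


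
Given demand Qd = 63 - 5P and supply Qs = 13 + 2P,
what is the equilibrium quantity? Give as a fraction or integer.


First find equilibrium price:
63 - 5P = 13 + 2P
P* = 50/7 = 50/7
Then substitute into demand:
Q* = 63 - 5 * 50/7 = 191/7

191/7


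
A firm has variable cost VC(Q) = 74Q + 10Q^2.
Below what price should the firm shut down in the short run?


AVC(Q) = VC(Q)/Q = 74 + 10Q
AVC is increasing in Q, so minimum AVC is at Q -> 0+.
Min AVC = 74
The firm should shut down if P < 74.

74


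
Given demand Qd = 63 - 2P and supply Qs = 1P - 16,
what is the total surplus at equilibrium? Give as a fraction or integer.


Find equilibrium: 63 - 2P = 1P - 16
63 + 16 = 3P
P* = 79/3 = 79/3
Q* = 1*79/3 - 16 = 31/3
Inverse demand: P = 63/2 - Q/2, so P_max = 63/2
Inverse supply: P = 16 + Q/1, so P_min = 16
CS = (1/2) * 31/3 * (63/2 - 79/3) = 961/36
PS = (1/2) * 31/3 * (79/3 - 16) = 961/18
TS = CS + PS = 961/36 + 961/18 = 961/12

961/12


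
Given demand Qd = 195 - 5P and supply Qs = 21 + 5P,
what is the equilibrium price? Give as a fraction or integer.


At equilibrium, Qd = Qs.
195 - 5P = 21 + 5P
195 - 21 = 5P + 5P
174 = 10P
P* = 174/10 = 87/5

87/5


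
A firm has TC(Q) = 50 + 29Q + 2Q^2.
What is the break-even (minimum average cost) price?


AC(Q) = 50/Q + 29 + 2Q
To minimize: dAC/dQ = -50/Q^2 + 2 = 0
Q^2 = 50/2 = 25
Q* = 5
Min AC = 50/5 + 29 + 2*5
Min AC = 10 + 29 + 10 = 49

49


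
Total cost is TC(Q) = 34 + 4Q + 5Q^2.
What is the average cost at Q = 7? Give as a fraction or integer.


TC(7) = 34 + 4*7 + 5*7^2
TC(7) = 34 + 28 + 245 = 307
AC = TC/Q = 307/7 = 307/7

307/7


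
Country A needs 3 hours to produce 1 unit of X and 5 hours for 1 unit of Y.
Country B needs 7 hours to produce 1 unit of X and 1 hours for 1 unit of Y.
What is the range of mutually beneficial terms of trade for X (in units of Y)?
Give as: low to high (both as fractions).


Opportunity cost of X for Country A = hours_X / hours_Y = 3/5 = 3/5 units of Y
Opportunity cost of X for Country B = hours_X / hours_Y = 7/1 = 7 units of Y
Terms of trade must be between the two opportunity costs.
Range: 3/5 to 7

3/5 to 7


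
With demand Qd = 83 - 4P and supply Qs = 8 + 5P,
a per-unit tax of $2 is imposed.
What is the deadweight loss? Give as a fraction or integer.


Pre-tax equilibrium quantity: Q* = 149/3
Post-tax equilibrium quantity: Q_tax = 407/9
Reduction in quantity: Q* - Q_tax = 40/9
DWL = (1/2) * tax * (Q* - Q_tax)
DWL = (1/2) * 2 * 40/9 = 40/9

40/9


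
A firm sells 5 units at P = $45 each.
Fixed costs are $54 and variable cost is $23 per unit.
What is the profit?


Total Revenue = P * Q = 45 * 5 = $225
Total Cost = FC + VC*Q = 54 + 23*5 = $169
Profit = TR - TC = 225 - 169 = $56

$56


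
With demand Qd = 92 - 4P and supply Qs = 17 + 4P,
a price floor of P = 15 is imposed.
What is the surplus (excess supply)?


At P = 15:
Qd = 92 - 4*15 = 32
Qs = 17 + 4*15 = 77
Surplus = Qs - Qd = 77 - 32 = 45

45


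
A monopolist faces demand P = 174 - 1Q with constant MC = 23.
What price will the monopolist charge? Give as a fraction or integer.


MR = 174 - 2Q
Set MR = MC: 174 - 2Q = 23
Q* = 151/2
Substitute into demand:
P* = 174 - 1*151/2 = 197/2

197/2


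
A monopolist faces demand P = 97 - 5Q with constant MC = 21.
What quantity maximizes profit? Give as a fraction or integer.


TR = P*Q = (97 - 5Q)Q = 97Q - 5Q^2
MR = dTR/dQ = 97 - 10Q
Set MR = MC:
97 - 10Q = 21
76 = 10Q
Q* = 76/10 = 38/5

38/5


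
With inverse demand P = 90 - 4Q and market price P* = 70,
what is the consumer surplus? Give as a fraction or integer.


Maximum willingness to pay (at Q=0): P_max = 90
Quantity demanded at P* = 70:
Q* = (90 - 70)/4 = 5
CS = (1/2) * Q* * (P_max - P*)
CS = (1/2) * 5 * (90 - 70)
CS = (1/2) * 5 * 20 = 50

50


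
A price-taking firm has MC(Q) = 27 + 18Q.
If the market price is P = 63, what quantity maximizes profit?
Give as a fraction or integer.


In perfect competition, profit is maximized where P = MC.
63 = 27 + 18Q
36 = 18Q
Q* = 36/18 = 2

2


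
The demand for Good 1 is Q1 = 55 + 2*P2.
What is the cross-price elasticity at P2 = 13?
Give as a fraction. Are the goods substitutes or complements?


dQ1/dP2 = 2
At P2 = 13: Q1 = 55 + 2*13 = 81
Exy = (dQ1/dP2)(P2/Q1) = 2 * 13 / 81 = 26/81
Since Exy > 0, the goods are substitutes.

26/81 (substitutes)


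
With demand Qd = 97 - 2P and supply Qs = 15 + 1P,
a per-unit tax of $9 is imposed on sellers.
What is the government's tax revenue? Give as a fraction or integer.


With tax on sellers, new supply: Qs' = 15 + 1(P - 9)
= 6 + 1P
New equilibrium quantity:
Q_new = 109/3
Tax revenue = tax * Q_new = 9 * 109/3 = 327

327


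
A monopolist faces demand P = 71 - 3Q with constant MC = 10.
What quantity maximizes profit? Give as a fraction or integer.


TR = P*Q = (71 - 3Q)Q = 71Q - 3Q^2
MR = dTR/dQ = 71 - 6Q
Set MR = MC:
71 - 6Q = 10
61 = 6Q
Q* = 61/6 = 61/6

61/6


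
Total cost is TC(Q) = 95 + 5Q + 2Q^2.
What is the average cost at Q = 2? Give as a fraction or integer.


TC(2) = 95 + 5*2 + 2*2^2
TC(2) = 95 + 10 + 8 = 113
AC = TC/Q = 113/2 = 113/2

113/2


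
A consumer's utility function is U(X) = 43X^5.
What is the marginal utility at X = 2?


MU = dU/dX = 43*5*X^(5-1)
MU = 215*X^4
At X = 2:
MU = 215 * 2^4
MU = 215 * 16 = 3440

3440


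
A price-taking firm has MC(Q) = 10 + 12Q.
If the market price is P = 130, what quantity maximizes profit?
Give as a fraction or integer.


In perfect competition, profit is maximized where P = MC.
130 = 10 + 12Q
120 = 12Q
Q* = 120/12 = 10

10


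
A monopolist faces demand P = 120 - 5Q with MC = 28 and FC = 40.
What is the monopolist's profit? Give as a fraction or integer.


MR = MC: 120 - 10Q = 28
Q* = 46/5
P* = 120 - 5*46/5 = 74
Profit = (P* - MC)*Q* - FC
= (74 - 28)*46/5 - 40
= 46*46/5 - 40
= 2116/5 - 40 = 1916/5

1916/5


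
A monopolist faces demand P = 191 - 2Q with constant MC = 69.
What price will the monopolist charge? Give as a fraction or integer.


MR = 191 - 4Q
Set MR = MC: 191 - 4Q = 69
Q* = 61/2
Substitute into demand:
P* = 191 - 2*61/2 = 130

130


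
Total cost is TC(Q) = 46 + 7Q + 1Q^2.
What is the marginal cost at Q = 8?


MC = dTC/dQ = 7 + 2*1*Q
At Q = 8:
MC = 7 + 2*8
MC = 7 + 16 = 23

23


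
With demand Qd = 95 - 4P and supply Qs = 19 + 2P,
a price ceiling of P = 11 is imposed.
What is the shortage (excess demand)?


At P = 11:
Qd = 95 - 4*11 = 51
Qs = 19 + 2*11 = 41
Shortage = Qd - Qs = 51 - 41 = 10

10


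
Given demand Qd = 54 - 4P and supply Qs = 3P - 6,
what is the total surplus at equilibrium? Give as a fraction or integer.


Find equilibrium: 54 - 4P = 3P - 6
54 + 6 = 7P
P* = 60/7 = 60/7
Q* = 3*60/7 - 6 = 138/7
Inverse demand: P = 27/2 - Q/4, so P_max = 27/2
Inverse supply: P = 2 + Q/3, so P_min = 2
CS = (1/2) * 138/7 * (27/2 - 60/7) = 4761/98
PS = (1/2) * 138/7 * (60/7 - 2) = 3174/49
TS = CS + PS = 4761/98 + 3174/49 = 1587/14

1587/14


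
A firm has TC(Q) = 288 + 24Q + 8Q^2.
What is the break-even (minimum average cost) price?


AC(Q) = 288/Q + 24 + 8Q
To minimize: dAC/dQ = -288/Q^2 + 8 = 0
Q^2 = 288/8 = 36
Q* = 6
Min AC = 288/6 + 24 + 8*6
Min AC = 48 + 24 + 48 = 120

120


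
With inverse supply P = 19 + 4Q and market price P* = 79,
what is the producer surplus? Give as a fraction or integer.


Minimum supply price (at Q=0): P_min = 19
Quantity supplied at P* = 79:
Q* = (79 - 19)/4 = 15
PS = (1/2) * Q* * (P* - P_min)
PS = (1/2) * 15 * (79 - 19)
PS = (1/2) * 15 * 60 = 450

450


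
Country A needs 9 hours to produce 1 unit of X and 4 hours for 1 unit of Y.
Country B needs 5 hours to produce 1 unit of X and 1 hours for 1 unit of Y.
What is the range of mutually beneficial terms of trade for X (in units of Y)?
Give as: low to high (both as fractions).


Opportunity cost of X for Country A = hours_X / hours_Y = 9/4 = 9/4 units of Y
Opportunity cost of X for Country B = hours_X / hours_Y = 5/1 = 5 units of Y
Terms of trade must be between the two opportunity costs.
Range: 9/4 to 5

9/4 to 5


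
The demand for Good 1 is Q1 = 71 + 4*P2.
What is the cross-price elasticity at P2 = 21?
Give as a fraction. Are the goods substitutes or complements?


dQ1/dP2 = 4
At P2 = 21: Q1 = 71 + 4*21 = 155
Exy = (dQ1/dP2)(P2/Q1) = 4 * 21 / 155 = 84/155
Since Exy > 0, the goods are substitutes.

84/155 (substitutes)


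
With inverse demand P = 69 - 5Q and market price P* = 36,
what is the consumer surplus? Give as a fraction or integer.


Maximum willingness to pay (at Q=0): P_max = 69
Quantity demanded at P* = 36:
Q* = (69 - 36)/5 = 33/5
CS = (1/2) * Q* * (P_max - P*)
CS = (1/2) * 33/5 * (69 - 36)
CS = (1/2) * 33/5 * 33 = 1089/10

1089/10


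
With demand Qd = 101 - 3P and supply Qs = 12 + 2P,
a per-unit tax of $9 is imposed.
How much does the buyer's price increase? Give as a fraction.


With a per-unit tax, the buyer's price increase depends on relative slopes.
Supply slope: d = 2, Demand slope: b = 3
Buyer's price increase = d * tax / (b + d)
= 2 * 9 / (3 + 2)
= 18 / 5 = 18/5

18/5


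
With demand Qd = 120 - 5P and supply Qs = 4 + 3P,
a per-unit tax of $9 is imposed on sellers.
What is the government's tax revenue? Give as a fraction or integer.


With tax on sellers, new supply: Qs' = 4 + 3(P - 9)
= 3P - 23
New equilibrium quantity:
Q_new = 245/8
Tax revenue = tax * Q_new = 9 * 245/8 = 2205/8

2205/8


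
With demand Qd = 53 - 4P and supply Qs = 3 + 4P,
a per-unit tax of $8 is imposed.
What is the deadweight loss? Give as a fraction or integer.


Pre-tax equilibrium quantity: Q* = 28
Post-tax equilibrium quantity: Q_tax = 12
Reduction in quantity: Q* - Q_tax = 16
DWL = (1/2) * tax * (Q* - Q_tax)
DWL = (1/2) * 8 * 16 = 64

64


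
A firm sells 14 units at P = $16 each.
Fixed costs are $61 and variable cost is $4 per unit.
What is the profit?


Total Revenue = P * Q = 16 * 14 = $224
Total Cost = FC + VC*Q = 61 + 4*14 = $117
Profit = TR - TC = 224 - 117 = $107

$107


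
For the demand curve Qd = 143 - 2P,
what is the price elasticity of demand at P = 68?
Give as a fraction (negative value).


dQ/dP = -2
At P = 68: Q = 143 - 2*68 = 7
E = (dQ/dP)(P/Q) = (-2)(68/7) = -136/7

-136/7


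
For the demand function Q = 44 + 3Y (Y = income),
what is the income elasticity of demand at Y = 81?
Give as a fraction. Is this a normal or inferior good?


dQ/dY = 3
At Y = 81: Q = 44 + 3*81 = 287
Ey = (dQ/dY)(Y/Q) = 3 * 81 / 287 = 243/287
Since Ey > 0, this is a normal good.

243/287 (normal good)


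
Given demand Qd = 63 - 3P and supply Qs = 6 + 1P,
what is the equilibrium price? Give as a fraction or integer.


At equilibrium, Qd = Qs.
63 - 3P = 6 + 1P
63 - 6 = 3P + 1P
57 = 4P
P* = 57/4 = 57/4

57/4


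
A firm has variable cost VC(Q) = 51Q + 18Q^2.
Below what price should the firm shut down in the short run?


AVC(Q) = VC(Q)/Q = 51 + 18Q
AVC is increasing in Q, so minimum AVC is at Q -> 0+.
Min AVC = 51
The firm should shut down if P < 51.

51


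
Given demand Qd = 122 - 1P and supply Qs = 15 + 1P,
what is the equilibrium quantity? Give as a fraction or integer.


First find equilibrium price:
122 - 1P = 15 + 1P
P* = 107/2 = 107/2
Then substitute into demand:
Q* = 122 - 1 * 107/2 = 137/2

137/2


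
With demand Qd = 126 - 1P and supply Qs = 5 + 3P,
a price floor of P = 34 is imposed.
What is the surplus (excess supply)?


At P = 34:
Qd = 126 - 1*34 = 92
Qs = 5 + 3*34 = 107
Surplus = Qs - Qd = 107 - 92 = 15

15


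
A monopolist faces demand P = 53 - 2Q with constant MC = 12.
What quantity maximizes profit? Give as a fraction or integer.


TR = P*Q = (53 - 2Q)Q = 53Q - 2Q^2
MR = dTR/dQ = 53 - 4Q
Set MR = MC:
53 - 4Q = 12
41 = 4Q
Q* = 41/4 = 41/4

41/4


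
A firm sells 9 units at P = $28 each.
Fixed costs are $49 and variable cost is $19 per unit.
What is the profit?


Total Revenue = P * Q = 28 * 9 = $252
Total Cost = FC + VC*Q = 49 + 19*9 = $220
Profit = TR - TC = 252 - 220 = $32

$32


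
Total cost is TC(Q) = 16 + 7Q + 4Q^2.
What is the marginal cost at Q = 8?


MC = dTC/dQ = 7 + 2*4*Q
At Q = 8:
MC = 7 + 8*8
MC = 7 + 64 = 71

71


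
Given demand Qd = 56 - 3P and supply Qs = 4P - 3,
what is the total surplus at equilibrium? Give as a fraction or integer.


Find equilibrium: 56 - 3P = 4P - 3
56 + 3 = 7P
P* = 59/7 = 59/7
Q* = 4*59/7 - 3 = 215/7
Inverse demand: P = 56/3 - Q/3, so P_max = 56/3
Inverse supply: P = 3/4 + Q/4, so P_min = 3/4
CS = (1/2) * 215/7 * (56/3 - 59/7) = 46225/294
PS = (1/2) * 215/7 * (59/7 - 3/4) = 46225/392
TS = CS + PS = 46225/294 + 46225/392 = 46225/168

46225/168


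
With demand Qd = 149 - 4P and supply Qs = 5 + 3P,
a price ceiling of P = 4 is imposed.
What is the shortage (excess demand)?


At P = 4:
Qd = 149 - 4*4 = 133
Qs = 5 + 3*4 = 17
Shortage = Qd - Qs = 133 - 17 = 116

116


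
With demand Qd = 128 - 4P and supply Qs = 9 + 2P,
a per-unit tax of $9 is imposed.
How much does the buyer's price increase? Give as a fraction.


With a per-unit tax, the buyer's price increase depends on relative slopes.
Supply slope: d = 2, Demand slope: b = 4
Buyer's price increase = d * tax / (b + d)
= 2 * 9 / (4 + 2)
= 18 / 6 = 3

3


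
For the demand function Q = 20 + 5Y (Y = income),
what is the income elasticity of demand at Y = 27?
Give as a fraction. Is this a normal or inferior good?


dQ/dY = 5
At Y = 27: Q = 20 + 5*27 = 155
Ey = (dQ/dY)(Y/Q) = 5 * 27 / 155 = 27/31
Since Ey > 0, this is a normal good.

27/31 (normal good)


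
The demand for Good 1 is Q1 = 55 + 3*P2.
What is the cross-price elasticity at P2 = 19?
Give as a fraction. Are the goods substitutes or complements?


dQ1/dP2 = 3
At P2 = 19: Q1 = 55 + 3*19 = 112
Exy = (dQ1/dP2)(P2/Q1) = 3 * 19 / 112 = 57/112
Since Exy > 0, the goods are substitutes.

57/112 (substitutes)


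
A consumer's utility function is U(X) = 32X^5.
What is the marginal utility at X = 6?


MU = dU/dX = 32*5*X^(5-1)
MU = 160*X^4
At X = 6:
MU = 160 * 6^4
MU = 160 * 1296 = 207360

207360


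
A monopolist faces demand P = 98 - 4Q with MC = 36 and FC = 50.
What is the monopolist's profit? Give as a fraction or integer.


MR = MC: 98 - 8Q = 36
Q* = 31/4
P* = 98 - 4*31/4 = 67
Profit = (P* - MC)*Q* - FC
= (67 - 36)*31/4 - 50
= 31*31/4 - 50
= 961/4 - 50 = 761/4

761/4


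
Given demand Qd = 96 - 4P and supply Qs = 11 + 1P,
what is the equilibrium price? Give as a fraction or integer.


At equilibrium, Qd = Qs.
96 - 4P = 11 + 1P
96 - 11 = 4P + 1P
85 = 5P
P* = 85/5 = 17

17


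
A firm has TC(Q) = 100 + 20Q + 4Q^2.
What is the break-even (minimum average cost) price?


AC(Q) = 100/Q + 20 + 4Q
To minimize: dAC/dQ = -100/Q^2 + 4 = 0
Q^2 = 100/4 = 25
Q* = 5
Min AC = 100/5 + 20 + 4*5
Min AC = 20 + 20 + 20 = 60

60


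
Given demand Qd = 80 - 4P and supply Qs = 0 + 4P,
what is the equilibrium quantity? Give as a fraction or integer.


First find equilibrium price:
80 - 4P = 0 + 4P
P* = 80/8 = 10
Then substitute into demand:
Q* = 80 - 4 * 10 = 40

40


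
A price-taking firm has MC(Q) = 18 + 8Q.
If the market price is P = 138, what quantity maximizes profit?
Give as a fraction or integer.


In perfect competition, profit is maximized where P = MC.
138 = 18 + 8Q
120 = 8Q
Q* = 120/8 = 15

15


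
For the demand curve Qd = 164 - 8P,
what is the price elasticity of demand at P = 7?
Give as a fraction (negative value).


dQ/dP = -8
At P = 7: Q = 164 - 8*7 = 108
E = (dQ/dP)(P/Q) = (-8)(7/108) = -14/27

-14/27


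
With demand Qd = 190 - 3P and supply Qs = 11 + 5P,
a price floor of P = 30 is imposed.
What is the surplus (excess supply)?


At P = 30:
Qd = 190 - 3*30 = 100
Qs = 11 + 5*30 = 161
Surplus = Qs - Qd = 161 - 100 = 61

61


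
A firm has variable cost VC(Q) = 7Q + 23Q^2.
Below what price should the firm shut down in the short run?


AVC(Q) = VC(Q)/Q = 7 + 23Q
AVC is increasing in Q, so minimum AVC is at Q -> 0+.
Min AVC = 7
The firm should shut down if P < 7.

7


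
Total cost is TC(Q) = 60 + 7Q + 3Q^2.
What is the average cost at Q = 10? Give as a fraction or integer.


TC(10) = 60 + 7*10 + 3*10^2
TC(10) = 60 + 70 + 300 = 430
AC = TC/Q = 430/10 = 43

43


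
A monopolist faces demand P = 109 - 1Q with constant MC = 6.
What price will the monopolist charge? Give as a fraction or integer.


MR = 109 - 2Q
Set MR = MC: 109 - 2Q = 6
Q* = 103/2
Substitute into demand:
P* = 109 - 1*103/2 = 115/2

115/2


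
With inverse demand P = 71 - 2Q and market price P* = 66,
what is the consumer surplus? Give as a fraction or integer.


Maximum willingness to pay (at Q=0): P_max = 71
Quantity demanded at P* = 66:
Q* = (71 - 66)/2 = 5/2
CS = (1/2) * Q* * (P_max - P*)
CS = (1/2) * 5/2 * (71 - 66)
CS = (1/2) * 5/2 * 5 = 25/4

25/4


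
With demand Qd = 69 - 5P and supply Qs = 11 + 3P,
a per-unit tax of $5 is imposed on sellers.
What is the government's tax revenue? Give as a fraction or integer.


With tax on sellers, new supply: Qs' = 11 + 3(P - 5)
= 3P - 4
New equilibrium quantity:
Q_new = 187/8
Tax revenue = tax * Q_new = 5 * 187/8 = 935/8

935/8


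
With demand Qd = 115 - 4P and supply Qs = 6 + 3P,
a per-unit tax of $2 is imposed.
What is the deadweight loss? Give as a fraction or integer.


Pre-tax equilibrium quantity: Q* = 369/7
Post-tax equilibrium quantity: Q_tax = 345/7
Reduction in quantity: Q* - Q_tax = 24/7
DWL = (1/2) * tax * (Q* - Q_tax)
DWL = (1/2) * 2 * 24/7 = 24/7

24/7


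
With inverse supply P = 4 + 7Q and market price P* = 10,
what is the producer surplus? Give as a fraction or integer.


Minimum supply price (at Q=0): P_min = 4
Quantity supplied at P* = 10:
Q* = (10 - 4)/7 = 6/7
PS = (1/2) * Q* * (P* - P_min)
PS = (1/2) * 6/7 * (10 - 4)
PS = (1/2) * 6/7 * 6 = 18/7

18/7


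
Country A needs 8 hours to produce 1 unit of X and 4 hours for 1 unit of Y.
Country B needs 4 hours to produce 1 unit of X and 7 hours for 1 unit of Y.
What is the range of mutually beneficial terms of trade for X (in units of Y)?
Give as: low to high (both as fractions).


Opportunity cost of X for Country A = hours_X / hours_Y = 8/4 = 2 units of Y
Opportunity cost of X for Country B = hours_X / hours_Y = 4/7 = 4/7 units of Y
Terms of trade must be between the two opportunity costs.
Range: 4/7 to 2

4/7 to 2


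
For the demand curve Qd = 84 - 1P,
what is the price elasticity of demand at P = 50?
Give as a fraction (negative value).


dQ/dP = -1
At P = 50: Q = 84 - 1*50 = 34
E = (dQ/dP)(P/Q) = (-1)(50/34) = -25/17

-25/17


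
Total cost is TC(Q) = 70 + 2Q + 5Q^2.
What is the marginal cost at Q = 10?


MC = dTC/dQ = 2 + 2*5*Q
At Q = 10:
MC = 2 + 10*10
MC = 2 + 100 = 102

102


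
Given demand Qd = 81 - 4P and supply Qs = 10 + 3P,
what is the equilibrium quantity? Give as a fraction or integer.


First find equilibrium price:
81 - 4P = 10 + 3P
P* = 71/7 = 71/7
Then substitute into demand:
Q* = 81 - 4 * 71/7 = 283/7

283/7


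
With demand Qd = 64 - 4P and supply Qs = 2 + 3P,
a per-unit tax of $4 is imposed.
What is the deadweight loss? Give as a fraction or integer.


Pre-tax equilibrium quantity: Q* = 200/7
Post-tax equilibrium quantity: Q_tax = 152/7
Reduction in quantity: Q* - Q_tax = 48/7
DWL = (1/2) * tax * (Q* - Q_tax)
DWL = (1/2) * 4 * 48/7 = 96/7

96/7


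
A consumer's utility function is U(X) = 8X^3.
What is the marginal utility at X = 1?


MU = dU/dX = 8*3*X^(3-1)
MU = 24*X^2
At X = 1:
MU = 24 * 1^2
MU = 24 * 1 = 24

24


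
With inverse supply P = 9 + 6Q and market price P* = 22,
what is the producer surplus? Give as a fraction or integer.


Minimum supply price (at Q=0): P_min = 9
Quantity supplied at P* = 22:
Q* = (22 - 9)/6 = 13/6
PS = (1/2) * Q* * (P* - P_min)
PS = (1/2) * 13/6 * (22 - 9)
PS = (1/2) * 13/6 * 13 = 169/12

169/12


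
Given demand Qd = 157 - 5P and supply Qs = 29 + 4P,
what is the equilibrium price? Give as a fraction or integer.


At equilibrium, Qd = Qs.
157 - 5P = 29 + 4P
157 - 29 = 5P + 4P
128 = 9P
P* = 128/9 = 128/9

128/9


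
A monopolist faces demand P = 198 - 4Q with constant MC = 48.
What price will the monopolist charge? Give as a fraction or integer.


MR = 198 - 8Q
Set MR = MC: 198 - 8Q = 48
Q* = 75/4
Substitute into demand:
P* = 198 - 4*75/4 = 123

123


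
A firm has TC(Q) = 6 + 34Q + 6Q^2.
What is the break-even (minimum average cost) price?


AC(Q) = 6/Q + 34 + 6Q
To minimize: dAC/dQ = -6/Q^2 + 6 = 0
Q^2 = 6/6 = 1
Q* = 1
Min AC = 6/1 + 34 + 6*1
Min AC = 6 + 34 + 6 = 46

46


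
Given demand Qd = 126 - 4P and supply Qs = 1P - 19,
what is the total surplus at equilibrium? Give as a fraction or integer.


Find equilibrium: 126 - 4P = 1P - 19
126 + 19 = 5P
P* = 145/5 = 29
Q* = 1*29 - 19 = 10
Inverse demand: P = 63/2 - Q/4, so P_max = 63/2
Inverse supply: P = 19 + Q/1, so P_min = 19
CS = (1/2) * 10 * (63/2 - 29) = 25/2
PS = (1/2) * 10 * (29 - 19) = 50
TS = CS + PS = 25/2 + 50 = 125/2

125/2


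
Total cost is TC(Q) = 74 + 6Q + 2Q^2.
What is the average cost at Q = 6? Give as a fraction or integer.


TC(6) = 74 + 6*6 + 2*6^2
TC(6) = 74 + 36 + 72 = 182
AC = TC/Q = 182/6 = 91/3

91/3


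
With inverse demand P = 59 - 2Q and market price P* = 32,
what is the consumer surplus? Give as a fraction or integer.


Maximum willingness to pay (at Q=0): P_max = 59
Quantity demanded at P* = 32:
Q* = (59 - 32)/2 = 27/2
CS = (1/2) * Q* * (P_max - P*)
CS = (1/2) * 27/2 * (59 - 32)
CS = (1/2) * 27/2 * 27 = 729/4

729/4


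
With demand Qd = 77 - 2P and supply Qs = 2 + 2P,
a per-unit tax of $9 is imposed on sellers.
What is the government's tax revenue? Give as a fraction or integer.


With tax on sellers, new supply: Qs' = 2 + 2(P - 9)
= 2P - 16
New equilibrium quantity:
Q_new = 61/2
Tax revenue = tax * Q_new = 9 * 61/2 = 549/2

549/2


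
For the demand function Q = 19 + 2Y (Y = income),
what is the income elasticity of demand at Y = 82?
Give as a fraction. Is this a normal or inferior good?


dQ/dY = 2
At Y = 82: Q = 19 + 2*82 = 183
Ey = (dQ/dY)(Y/Q) = 2 * 82 / 183 = 164/183
Since Ey > 0, this is a normal good.

164/183 (normal good)


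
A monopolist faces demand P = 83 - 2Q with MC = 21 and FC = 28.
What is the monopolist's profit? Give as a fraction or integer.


MR = MC: 83 - 4Q = 21
Q* = 31/2
P* = 83 - 2*31/2 = 52
Profit = (P* - MC)*Q* - FC
= (52 - 21)*31/2 - 28
= 31*31/2 - 28
= 961/2 - 28 = 905/2

905/2


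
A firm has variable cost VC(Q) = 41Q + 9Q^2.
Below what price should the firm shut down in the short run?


AVC(Q) = VC(Q)/Q = 41 + 9Q
AVC is increasing in Q, so minimum AVC is at Q -> 0+.
Min AVC = 41
The firm should shut down if P < 41.

41


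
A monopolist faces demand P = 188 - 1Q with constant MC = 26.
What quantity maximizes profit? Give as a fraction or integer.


TR = P*Q = (188 - 1Q)Q = 188Q - 1Q^2
MR = dTR/dQ = 188 - 2Q
Set MR = MC:
188 - 2Q = 26
162 = 2Q
Q* = 162/2 = 81

81
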